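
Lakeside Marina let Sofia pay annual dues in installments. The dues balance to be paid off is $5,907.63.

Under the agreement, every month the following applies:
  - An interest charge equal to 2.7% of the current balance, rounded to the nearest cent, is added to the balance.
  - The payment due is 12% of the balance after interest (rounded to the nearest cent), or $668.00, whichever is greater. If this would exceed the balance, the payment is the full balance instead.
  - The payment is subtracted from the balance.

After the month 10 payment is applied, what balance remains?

Month 1: opening $5,907.63; interest $159.51 → $6,067.14; payment $728.06; balance $5,339.08
Month 2: opening $5,339.08; interest $144.16 → $5,483.24; payment $668.00; balance $4,815.24
Month 3: opening $4,815.24; interest $130.01 → $4,945.25; payment $668.00; balance $4,277.25
Month 4: opening $4,277.25; interest $115.49 → $4,392.74; payment $668.00; balance $3,724.74
Month 5: opening $3,724.74; interest $100.57 → $3,825.31; payment $668.00; balance $3,157.31
Month 6: opening $3,157.31; interest $85.25 → $3,242.56; payment $668.00; balance $2,574.56
Month 7: opening $2,574.56; interest $69.51 → $2,644.07; payment $668.00; balance $1,976.07
Month 8: opening $1,976.07; interest $53.35 → $2,029.42; payment $668.00; balance $1,361.42
Month 9: opening $1,361.42; interest $36.76 → $1,398.18; payment $668.00; balance $730.18
Month 10: opening $730.18; interest $19.71 → $749.89; payment $668.00; balance $81.89

$81.89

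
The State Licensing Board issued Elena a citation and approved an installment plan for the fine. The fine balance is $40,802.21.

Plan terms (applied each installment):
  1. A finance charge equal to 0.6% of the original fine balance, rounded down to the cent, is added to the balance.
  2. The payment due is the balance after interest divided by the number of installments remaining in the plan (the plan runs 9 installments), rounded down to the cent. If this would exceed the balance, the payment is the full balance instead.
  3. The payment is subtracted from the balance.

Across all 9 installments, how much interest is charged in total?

$2,203.29

Installment 1: $40,802.21 +$244.81 interest = $41,047.02; pay $4,560.78 → $36,486.24
Installment 2: $36,486.24 +$244.81 interest = $36,731.05; pay $4,591.38 → $32,139.67
Installment 3: $32,139.67 +$244.81 interest = $32,384.48; pay $4,626.35 → $27,758.13
Installment 4: $27,758.13 +$244.81 interest = $28,002.94; pay $4,667.15 → $23,335.79
Installment 5: $23,335.79 +$244.81 interest = $23,580.60; pay $4,716.12 → $18,864.48
Installment 6: $18,864.48 +$244.81 interest = $19,109.29; pay $4,777.32 → $14,331.97
Installment 7: $14,331.97 +$244.81 interest = $14,576.78; pay $4,858.92 → $9,717.86
Installment 8: $9,717.86 +$244.81 interest = $9,962.67; pay $4,981.33 → $4,981.34
Installment 9: $4,981.34 +$244.81 interest = $5,226.15; pay $5,226.15 → $0.00
Total interest: $244.81 + $244.81 + $244.81 + $244.81 + $244.81 + $244.81 + $244.81 + $244.81 + $244.81 = $2,203.29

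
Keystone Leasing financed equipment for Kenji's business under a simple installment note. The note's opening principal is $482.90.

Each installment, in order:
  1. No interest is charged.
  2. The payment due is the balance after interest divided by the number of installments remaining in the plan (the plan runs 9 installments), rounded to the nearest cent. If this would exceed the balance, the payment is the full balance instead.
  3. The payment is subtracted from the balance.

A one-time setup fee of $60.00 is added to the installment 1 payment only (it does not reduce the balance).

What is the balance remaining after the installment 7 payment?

Installment 1: opening $482.90; payment $53.66 (+ $60.00 fee); balance $429.24
Installment 2: opening $429.24; payment $53.66; balance $375.58
Installment 3: opening $375.58; payment $53.65; balance $321.93
Installment 4: opening $321.93; payment $53.66; balance $268.27
Installment 5: opening $268.27; payment $53.65; balance $214.62
Installment 6: opening $214.62; payment $53.66; balance $160.96
Installment 7: opening $160.96; payment $53.65; balance $107.31

$107.31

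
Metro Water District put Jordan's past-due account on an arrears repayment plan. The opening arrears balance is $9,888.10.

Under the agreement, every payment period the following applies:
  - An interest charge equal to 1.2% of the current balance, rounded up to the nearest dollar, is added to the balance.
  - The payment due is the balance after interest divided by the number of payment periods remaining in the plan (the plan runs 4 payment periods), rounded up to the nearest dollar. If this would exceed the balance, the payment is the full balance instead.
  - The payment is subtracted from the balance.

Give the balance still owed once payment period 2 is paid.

Payment period 1: $9,888.10 +$119.00 interest = $10,007.10; pay $2,502.00 → $7,505.10
Payment period 2: $7,505.10 +$91.00 interest = $7,596.10; pay $2,533.00 → $5,063.10

$5,063.10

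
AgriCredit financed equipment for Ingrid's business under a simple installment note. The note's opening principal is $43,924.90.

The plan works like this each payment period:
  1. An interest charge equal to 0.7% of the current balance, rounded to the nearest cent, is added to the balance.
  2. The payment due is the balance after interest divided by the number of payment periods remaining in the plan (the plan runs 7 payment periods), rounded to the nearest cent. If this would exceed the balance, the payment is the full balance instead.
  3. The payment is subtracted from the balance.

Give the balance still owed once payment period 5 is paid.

Payment period 1: $43,924.90 +$307.47 interest = $44,232.37; pay $6,318.91 → $37,913.46
Payment period 2: $37,913.46 +$265.39 interest = $38,178.85; pay $6,363.14 → $31,815.71
Payment period 3: $31,815.71 +$222.71 interest = $32,038.42; pay $6,407.68 → $25,630.74
Payment period 4: $25,630.74 +$179.42 interest = $25,810.16; pay $6,452.54 → $19,357.62
Payment period 5: $19,357.62 +$135.50 interest = $19,493.12; pay $6,497.71 → $12,995.41

$12,995.41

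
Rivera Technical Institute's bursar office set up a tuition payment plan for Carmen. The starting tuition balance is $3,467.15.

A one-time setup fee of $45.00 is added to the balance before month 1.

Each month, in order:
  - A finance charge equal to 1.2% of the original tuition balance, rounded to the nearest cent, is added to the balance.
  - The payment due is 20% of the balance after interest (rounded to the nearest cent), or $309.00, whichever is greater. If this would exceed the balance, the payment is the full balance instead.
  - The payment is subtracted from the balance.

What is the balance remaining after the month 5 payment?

$1,262.77

Month 1: opening $3,512.15; interest $41.61 → $3,553.76; payment $710.75; balance $2,843.01
Month 2: opening $2,843.01; interest $41.61 → $2,884.62; payment $576.92; balance $2,307.70
Month 3: opening $2,307.70; interest $41.61 → $2,349.31; payment $469.86; balance $1,879.45
Month 4: opening $1,879.45; interest $41.61 → $1,921.06; payment $384.21; balance $1,536.85
Month 5: opening $1,536.85; interest $41.61 → $1,578.46; payment $315.69; balance $1,262.77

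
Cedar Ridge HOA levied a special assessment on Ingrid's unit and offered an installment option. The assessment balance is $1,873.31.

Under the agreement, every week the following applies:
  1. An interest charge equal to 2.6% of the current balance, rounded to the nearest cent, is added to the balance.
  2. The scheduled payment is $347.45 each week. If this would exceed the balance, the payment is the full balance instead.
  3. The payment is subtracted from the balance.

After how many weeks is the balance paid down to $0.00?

Week 1: $1,873.31 +$48.71 interest = $1,922.02; pay $347.45 → $1,574.57
Week 2: $1,574.57 +$40.94 interest = $1,615.51; pay $347.45 → $1,268.06
Week 3: $1,268.06 +$32.97 interest = $1,301.03; pay $347.45 → $953.58
Week 4: $953.58 +$24.79 interest = $978.37; pay $347.45 → $630.92
Week 5: $630.92 +$16.40 interest = $647.32; pay $347.45 → $299.87
Week 6: $299.87 +$7.80 interest = $307.67; pay $307.67 → $0.00
Balance reaches $0.00 in week 6.

6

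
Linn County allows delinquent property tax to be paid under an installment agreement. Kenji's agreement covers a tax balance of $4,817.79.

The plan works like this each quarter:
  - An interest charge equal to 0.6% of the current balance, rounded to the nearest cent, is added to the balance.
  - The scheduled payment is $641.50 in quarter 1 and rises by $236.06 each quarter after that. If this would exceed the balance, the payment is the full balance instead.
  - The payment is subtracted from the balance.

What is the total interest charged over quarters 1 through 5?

$93.36

Quarter 1: $4,817.79 +$28.91 interest = $4,846.70; pay $641.50 → $4,205.20
Quarter 2: $4,205.20 +$25.23 interest = $4,230.43; pay $877.56 → $3,352.87
Quarter 3: $3,352.87 +$20.12 interest = $3,372.99; pay $1,113.62 → $2,259.37
Quarter 4: $2,259.37 +$13.56 interest = $2,272.93; pay $1,349.68 → $923.25
Quarter 5: $923.25 +$5.54 interest = $928.79; pay $928.79 → $0.00
Total interest: $28.91 + $25.23 + $20.12 + $13.56 + $5.54 = $93.36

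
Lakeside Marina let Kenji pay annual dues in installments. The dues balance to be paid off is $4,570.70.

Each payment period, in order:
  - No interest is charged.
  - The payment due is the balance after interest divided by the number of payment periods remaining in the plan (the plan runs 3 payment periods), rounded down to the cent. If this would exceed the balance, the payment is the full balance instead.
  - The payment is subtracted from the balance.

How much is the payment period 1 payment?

$1,523.56

Payment period 1: $4,570.70 − $1,523.56 → $3,047.14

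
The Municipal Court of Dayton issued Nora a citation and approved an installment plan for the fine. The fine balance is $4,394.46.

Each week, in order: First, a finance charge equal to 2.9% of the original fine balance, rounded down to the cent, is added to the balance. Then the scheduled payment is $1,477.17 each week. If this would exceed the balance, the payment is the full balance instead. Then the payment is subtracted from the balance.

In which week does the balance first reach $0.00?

4

Week 1: $4,394.46 +$127.43 interest = $4,521.89; pay $1,477.17 → $3,044.72
Week 2: $3,044.72 +$127.43 interest = $3,172.15; pay $1,477.17 → $1,694.98
Week 3: $1,694.98 +$127.43 interest = $1,822.41; pay $1,477.17 → $345.24
Week 4: $345.24 +$127.43 interest = $472.67; pay $472.67 → $0.00
Balance reaches $0.00 in week 4.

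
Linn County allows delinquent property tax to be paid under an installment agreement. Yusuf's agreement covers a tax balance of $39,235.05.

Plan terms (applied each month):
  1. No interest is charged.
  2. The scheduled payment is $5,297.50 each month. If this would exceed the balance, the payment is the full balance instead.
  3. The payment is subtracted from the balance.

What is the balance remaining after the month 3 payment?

Month 1: opening $39,235.05; payment $5,297.50; balance $33,937.55
Month 2: opening $33,937.55; payment $5,297.50; balance $28,640.05
Month 3: opening $28,640.05; payment $5,297.50; balance $23,342.55

$23,342.55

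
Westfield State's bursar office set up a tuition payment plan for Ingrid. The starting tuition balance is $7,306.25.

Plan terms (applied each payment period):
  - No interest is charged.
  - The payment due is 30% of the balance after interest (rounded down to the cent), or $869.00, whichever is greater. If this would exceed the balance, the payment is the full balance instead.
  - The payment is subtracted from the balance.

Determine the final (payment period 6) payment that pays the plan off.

$768.05

Payment period 1: opening $7,306.25; payment $2,191.87; balance $5,114.38
Payment period 2: opening $5,114.38; payment $1,534.31; balance $3,580.07
Payment period 3: opening $3,580.07; payment $1,074.02; balance $2,506.05
Payment period 4: opening $2,506.05; payment $869.00; balance $1,637.05
Payment period 5: opening $1,637.05; payment $869.00; balance $768.05
Payment period 6: opening $768.05; payment $768.05; balance $0.00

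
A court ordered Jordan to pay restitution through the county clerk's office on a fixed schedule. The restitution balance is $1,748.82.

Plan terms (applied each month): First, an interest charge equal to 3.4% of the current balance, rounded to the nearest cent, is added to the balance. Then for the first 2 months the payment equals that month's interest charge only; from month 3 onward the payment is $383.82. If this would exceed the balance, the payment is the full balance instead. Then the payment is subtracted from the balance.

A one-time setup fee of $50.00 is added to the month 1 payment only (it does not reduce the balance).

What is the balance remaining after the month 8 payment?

Month 1: opening $1,748.82; interest $59.46 → $1,808.28; payment $59.46 (+ $50.00 fee); balance $1,748.82
Month 2: opening $1,748.82; interest $59.46 → $1,808.28; payment $59.46; balance $1,748.82
Month 3: opening $1,748.82; interest $59.46 → $1,808.28; payment $383.82; balance $1,424.46
Month 4: opening $1,424.46; interest $48.43 → $1,472.89; payment $383.82; balance $1,089.07
Month 5: opening $1,089.07; interest $37.03 → $1,126.10; payment $383.82; balance $742.28
Month 6: opening $742.28; interest $25.24 → $767.52; payment $383.82; balance $383.70
Month 7: opening $383.70; interest $13.05 → $396.75; payment $383.82; balance $12.93
Month 8: opening $12.93; interest $0.44 → $13.37; payment $13.37; balance $0.00

$0.00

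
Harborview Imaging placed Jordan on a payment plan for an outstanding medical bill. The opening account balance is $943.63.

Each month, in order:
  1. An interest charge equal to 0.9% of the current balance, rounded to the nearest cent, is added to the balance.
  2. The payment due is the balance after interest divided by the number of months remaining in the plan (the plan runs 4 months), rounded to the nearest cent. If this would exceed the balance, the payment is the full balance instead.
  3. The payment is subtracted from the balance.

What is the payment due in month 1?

Month 1: opening $943.63; interest $8.49 → $952.12; payment $238.03; balance $714.09

$238.03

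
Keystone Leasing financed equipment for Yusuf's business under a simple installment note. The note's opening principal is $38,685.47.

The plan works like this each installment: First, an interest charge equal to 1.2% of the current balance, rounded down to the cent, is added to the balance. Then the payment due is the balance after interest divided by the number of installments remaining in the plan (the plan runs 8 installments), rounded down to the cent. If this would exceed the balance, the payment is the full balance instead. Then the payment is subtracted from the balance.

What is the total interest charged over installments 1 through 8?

# | Opening | Interest | Payment | End bal
1 | $38,685.47 | $464.22 | $4,893.71 | $34,255.98
2 | $34,255.98 | $411.07 | $4,952.43 | $29,714.62
3 | $29,714.62 | $356.57 | $5,011.86 | $25,059.33
4 | $25,059.33 | $300.71 | $5,072.00 | $20,288.04
5 | $20,288.04 | $243.45 | $5,132.87 | $15,398.62
6 | $15,398.62 | $184.78 | $5,194.46 | $10,388.94
7 | $10,388.94 | $124.66 | $5,256.80 | $5,256.80
8 | $5,256.80 | $63.08 | $5,319.88 | $0.00
Total interest: $464.22 + $411.07 + $356.57 + $300.71 + $243.45 + $184.78 + $124.66 + $63.08 = $2,148.54

$2,148.54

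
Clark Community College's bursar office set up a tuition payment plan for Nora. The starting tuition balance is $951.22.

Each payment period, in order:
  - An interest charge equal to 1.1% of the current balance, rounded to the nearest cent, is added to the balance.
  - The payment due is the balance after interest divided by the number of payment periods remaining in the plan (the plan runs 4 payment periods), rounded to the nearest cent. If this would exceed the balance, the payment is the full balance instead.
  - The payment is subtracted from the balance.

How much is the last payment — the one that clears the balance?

$248.44

Payment period 1: $951.22 +$10.46 interest = $961.68; pay $240.42 → $721.26
Payment period 2: $721.26 +$7.93 interest = $729.19; pay $243.06 → $486.13
Payment period 3: $486.13 +$5.35 interest = $491.48; pay $245.74 → $245.74
Payment period 4: $245.74 +$2.70 interest = $248.44; pay $248.44 → $0.00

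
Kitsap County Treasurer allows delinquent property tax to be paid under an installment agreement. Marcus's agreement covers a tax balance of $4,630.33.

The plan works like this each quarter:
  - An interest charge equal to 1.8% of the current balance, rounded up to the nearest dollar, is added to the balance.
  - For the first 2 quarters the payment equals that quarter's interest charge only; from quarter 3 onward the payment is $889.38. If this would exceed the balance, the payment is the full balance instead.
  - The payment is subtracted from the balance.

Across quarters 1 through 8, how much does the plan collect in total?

$5,079.33

Quarter 1: $4,630.33 +$84.00 interest = $4,714.33; pay $84.00 → $4,630.33
Quarter 2: $4,630.33 +$84.00 interest = $4,714.33; pay $84.00 → $4,630.33
Quarter 3: $4,630.33 +$84.00 interest = $4,714.33; pay $889.38 → $3,824.95
Quarter 4: $3,824.95 +$69.00 interest = $3,893.95; pay $889.38 → $3,004.57
Quarter 5: $3,004.57 +$55.00 interest = $3,059.57; pay $889.38 → $2,170.19
Quarter 6: $2,170.19 +$40.00 interest = $2,210.19; pay $889.38 → $1,320.81
Quarter 7: $1,320.81 +$24.00 interest = $1,344.81; pay $889.38 → $455.43
Quarter 8: $455.43 +$9.00 interest = $464.43; pay $464.43 → $0.00
Total paid: $5,079.33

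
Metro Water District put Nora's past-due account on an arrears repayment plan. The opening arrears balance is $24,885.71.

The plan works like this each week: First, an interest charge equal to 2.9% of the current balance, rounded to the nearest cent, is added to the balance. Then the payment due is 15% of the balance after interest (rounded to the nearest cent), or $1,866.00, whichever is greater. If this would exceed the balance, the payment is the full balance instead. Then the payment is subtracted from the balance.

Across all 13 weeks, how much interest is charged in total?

Week 1: opening $24,885.71; interest $721.69 → $25,607.40; payment $3,841.11; balance $21,766.29
Week 2: opening $21,766.29; interest $631.22 → $22,397.51; payment $3,359.63; balance $19,037.88
Week 3: opening $19,037.88; interest $552.10 → $19,589.98; payment $2,938.50; balance $16,651.48
Week 4: opening $16,651.48; interest $482.89 → $17,134.37; payment $2,570.16; balance $14,564.21
Week 5: opening $14,564.21; interest $422.36 → $14,986.57; payment $2,247.99; balance $12,738.58
Week 6: opening $12,738.58; interest $369.42 → $13,108.00; payment $1,966.20; balance $11,141.80
Week 7: opening $11,141.80; interest $323.11 → $11,464.91; payment $1,866.00; balance $9,598.91
Week 8: opening $9,598.91; interest $278.37 → $9,877.28; payment $1,866.00; balance $8,011.28
Week 9: opening $8,011.28; interest $232.33 → $8,243.61; payment $1,866.00; balance $6,377.61
Week 10: opening $6,377.61; interest $184.95 → $6,562.56; payment $1,866.00; balance $4,696.56
Week 11: opening $4,696.56; interest $136.20 → $4,832.76; payment $1,866.00; balance $2,966.76
Week 12: opening $2,966.76; interest $86.04 → $3,052.80; payment $1,866.00; balance $1,186.80
Week 13: opening $1,186.80; interest $34.42 → $1,221.22; payment $1,221.22; balance $0.00
Total interest: $721.69 + $631.22 + $552.10 + $482.89 + $422.36 + $369.42 + $323.11 + $278.37 + $232.33 + $184.95 + $136.20 + $86.04 + $34.42 = $4,455.10

$4,455.10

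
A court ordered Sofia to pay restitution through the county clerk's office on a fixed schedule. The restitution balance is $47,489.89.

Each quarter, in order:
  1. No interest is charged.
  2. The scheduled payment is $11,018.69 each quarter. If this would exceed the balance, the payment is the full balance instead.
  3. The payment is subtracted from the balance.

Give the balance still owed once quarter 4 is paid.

Quarter 1: opening $47,489.89; payment $11,018.69; balance $36,471.20
Quarter 2: opening $36,471.20; payment $11,018.69; balance $25,452.51
Quarter 3: opening $25,452.51; payment $11,018.69; balance $14,433.82
Quarter 4: opening $14,433.82; payment $11,018.69; balance $3,415.13

$3,415.13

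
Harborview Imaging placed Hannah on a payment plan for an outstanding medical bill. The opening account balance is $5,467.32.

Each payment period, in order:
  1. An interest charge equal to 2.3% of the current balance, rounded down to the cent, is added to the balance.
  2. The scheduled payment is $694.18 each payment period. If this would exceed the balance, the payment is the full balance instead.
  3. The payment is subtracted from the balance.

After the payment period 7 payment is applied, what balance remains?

Payment period 1: opening $5,467.32; interest $125.74 → $5,593.06; payment $694.18; balance $4,898.88
Payment period 2: opening $4,898.88; interest $112.67 → $5,011.55; payment $694.18; balance $4,317.37
Payment period 3: opening $4,317.37; interest $99.29 → $4,416.66; payment $694.18; balance $3,722.48
Payment period 4: opening $3,722.48; interest $85.61 → $3,808.09; payment $694.18; balance $3,113.91
Payment period 5: opening $3,113.91; interest $71.61 → $3,185.52; payment $694.18; balance $2,491.34
Payment period 6: opening $2,491.34; interest $57.30 → $2,548.64; payment $694.18; balance $1,854.46
Payment period 7: opening $1,854.46; interest $42.65 → $1,897.11; payment $694.18; balance $1,202.93

$1,202.93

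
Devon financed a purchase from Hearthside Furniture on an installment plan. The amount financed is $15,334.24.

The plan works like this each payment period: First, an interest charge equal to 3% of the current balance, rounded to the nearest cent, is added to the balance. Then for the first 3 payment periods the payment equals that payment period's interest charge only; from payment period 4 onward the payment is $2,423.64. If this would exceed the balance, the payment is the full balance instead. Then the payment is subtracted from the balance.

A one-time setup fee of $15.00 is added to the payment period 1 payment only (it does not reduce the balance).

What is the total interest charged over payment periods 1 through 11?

$3,308.10

Payment period 1: $15,334.24 +$460.03 interest = $15,794.27; pay $460.03 (+ $15.00 fee) → $15,334.24
Payment period 2: $15,334.24 +$460.03 interest = $15,794.27; pay $460.03 → $15,334.24
Payment period 3: $15,334.24 +$460.03 interest = $15,794.27; pay $460.03 → $15,334.24
Payment period 4: $15,334.24 +$460.03 interest = $15,794.27; pay $2,423.64 → $13,370.63
Payment period 5: $13,370.63 +$401.12 interest = $13,771.75; pay $2,423.64 → $11,348.11
Payment period 6: $11,348.11 +$340.44 interest = $11,688.55; pay $2,423.64 → $9,264.91
Payment period 7: $9,264.91 +$277.95 interest = $9,542.86; pay $2,423.64 → $7,119.22
Payment period 8: $7,119.22 +$213.58 interest = $7,332.80; pay $2,423.64 → $4,909.16
Payment period 9: $4,909.16 +$147.27 interest = $5,056.43; pay $2,423.64 → $2,632.79
Payment period 10: $2,632.79 +$78.98 interest = $2,711.77; pay $2,423.64 → $288.13
Payment period 11: $288.13 +$8.64 interest = $296.77; pay $296.77 → $0.00
Total interest: $460.03 + $460.03 + $460.03 + $460.03 + $401.12 + $340.44 + $277.95 + $213.58 + $147.27 + $78.98 + $8.64 = $3,308.10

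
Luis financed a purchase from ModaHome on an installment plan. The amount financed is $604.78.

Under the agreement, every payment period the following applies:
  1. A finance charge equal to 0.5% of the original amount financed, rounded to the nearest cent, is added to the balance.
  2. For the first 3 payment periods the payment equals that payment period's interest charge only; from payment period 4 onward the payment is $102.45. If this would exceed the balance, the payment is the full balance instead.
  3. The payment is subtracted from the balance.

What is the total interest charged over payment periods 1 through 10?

$30.20

Payment period 1: opening $604.78; interest $3.02 → $607.80; payment $3.02; balance $604.78
Payment period 2: opening $604.78; interest $3.02 → $607.80; payment $3.02; balance $604.78
Payment period 3: opening $604.78; interest $3.02 → $607.80; payment $3.02; balance $604.78
Payment period 4: opening $604.78; interest $3.02 → $607.80; payment $102.45; balance $505.35
Payment period 5: opening $505.35; interest $3.02 → $508.37; payment $102.45; balance $405.92
Payment period 6: opening $405.92; interest $3.02 → $408.94; payment $102.45; balance $306.49
Payment period 7: opening $306.49; interest $3.02 → $309.51; payment $102.45; balance $207.06
Payment period 8: opening $207.06; interest $3.02 → $210.08; payment $102.45; balance $107.63
Payment period 9: opening $107.63; interest $3.02 → $110.65; payment $102.45; balance $8.20
Payment period 10: opening $8.20; interest $3.02 → $11.22; payment $11.22; balance $0.00
Total interest: $3.02 + $3.02 + $3.02 + $3.02 + $3.02 + $3.02 + $3.02 + $3.02 + $3.02 + $3.02 = $30.20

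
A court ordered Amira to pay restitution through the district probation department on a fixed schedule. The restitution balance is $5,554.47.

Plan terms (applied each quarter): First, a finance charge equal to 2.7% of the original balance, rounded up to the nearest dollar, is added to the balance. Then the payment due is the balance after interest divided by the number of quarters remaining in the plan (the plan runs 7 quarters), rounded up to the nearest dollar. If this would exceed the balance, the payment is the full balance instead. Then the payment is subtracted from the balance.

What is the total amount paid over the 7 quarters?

$6,604.47

# | Opening | Interest | Payment | End bal
1 | $5,554.47 | $150.00 | $815.00 | $4,889.47
2 | $4,889.47 | $150.00 | $840.00 | $4,199.47
3 | $4,199.47 | $150.00 | $870.00 | $3,479.47
4 | $3,479.47 | $150.00 | $908.00 | $2,721.47
5 | $2,721.47 | $150.00 | $958.00 | $1,913.47
6 | $1,913.47 | $150.00 | $1,032.00 | $1,031.47
7 | $1,031.47 | $150.00 | $1,181.47 | $0.00
Total paid: $6,604.47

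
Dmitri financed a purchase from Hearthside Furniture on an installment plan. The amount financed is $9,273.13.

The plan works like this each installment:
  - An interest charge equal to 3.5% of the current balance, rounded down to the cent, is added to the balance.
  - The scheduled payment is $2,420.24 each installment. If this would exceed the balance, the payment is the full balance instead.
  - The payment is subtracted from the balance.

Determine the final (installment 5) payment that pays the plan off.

Installment 1: opening $9,273.13; interest $324.55 → $9,597.68; payment $2,420.24; balance $7,177.44
Installment 2: opening $7,177.44; interest $251.21 → $7,428.65; payment $2,420.24; balance $5,008.41
Installment 3: opening $5,008.41; interest $175.29 → $5,183.70; payment $2,420.24; balance $2,763.46
Installment 4: opening $2,763.46; interest $96.72 → $2,860.18; payment $2,420.24; balance $439.94
Installment 5: opening $439.94; interest $15.39 → $455.33; payment $455.33; balance $0.00

$455.33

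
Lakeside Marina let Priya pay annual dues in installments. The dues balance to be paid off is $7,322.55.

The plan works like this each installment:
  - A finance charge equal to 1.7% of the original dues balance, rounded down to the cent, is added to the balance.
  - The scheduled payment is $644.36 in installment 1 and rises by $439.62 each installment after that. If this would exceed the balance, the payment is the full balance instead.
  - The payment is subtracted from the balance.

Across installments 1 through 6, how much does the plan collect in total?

$8,069.43

Installment 1: $7,322.55 +$124.48 interest = $7,447.03; pay $644.36 → $6,802.67
Installment 2: $6,802.67 +$124.48 interest = $6,927.15; pay $1,083.98 → $5,843.17
Installment 3: $5,843.17 +$124.48 interest = $5,967.65; pay $1,523.60 → $4,444.05
Installment 4: $4,444.05 +$124.48 interest = $4,568.53; pay $1,963.22 → $2,605.31
Installment 5: $2,605.31 +$124.48 interest = $2,729.79; pay $2,402.84 → $326.95
Installment 6: $326.95 +$124.48 interest = $451.43; pay $451.43 → $0.00
Total paid: $8,069.43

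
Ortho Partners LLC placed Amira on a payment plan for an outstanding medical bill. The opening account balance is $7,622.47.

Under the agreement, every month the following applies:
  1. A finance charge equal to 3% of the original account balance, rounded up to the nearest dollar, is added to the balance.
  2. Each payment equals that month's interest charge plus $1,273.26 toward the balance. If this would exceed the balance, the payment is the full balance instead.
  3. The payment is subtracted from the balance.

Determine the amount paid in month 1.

$1,502.26

Month 1: opening $7,622.47; interest $229.00 → $7,851.47; payment $1,502.26; balance $6,349.21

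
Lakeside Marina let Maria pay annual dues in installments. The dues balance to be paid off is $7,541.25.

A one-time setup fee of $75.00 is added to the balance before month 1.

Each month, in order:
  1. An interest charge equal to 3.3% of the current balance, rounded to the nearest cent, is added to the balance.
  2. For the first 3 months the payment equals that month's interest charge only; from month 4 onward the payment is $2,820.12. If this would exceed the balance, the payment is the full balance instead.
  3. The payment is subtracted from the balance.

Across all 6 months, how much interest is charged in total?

# | Opening | Interest | Payment | End bal
1 | $7,616.25 | $251.34 | $251.34 | $7,616.25
2 | $7,616.25 | $251.34 | $251.34 | $7,616.25
3 | $7,616.25 | $251.34 | $251.34 | $7,616.25
4 | $7,616.25 | $251.34 | $2,820.12 | $5,047.47
5 | $5,047.47 | $166.57 | $2,820.12 | $2,393.92
6 | $2,393.92 | $79.00 | $2,472.92 | $0.00
Total interest: $251.34 + $251.34 + $251.34 + $251.34 + $166.57 + $79.00 = $1,250.93

$1,250.93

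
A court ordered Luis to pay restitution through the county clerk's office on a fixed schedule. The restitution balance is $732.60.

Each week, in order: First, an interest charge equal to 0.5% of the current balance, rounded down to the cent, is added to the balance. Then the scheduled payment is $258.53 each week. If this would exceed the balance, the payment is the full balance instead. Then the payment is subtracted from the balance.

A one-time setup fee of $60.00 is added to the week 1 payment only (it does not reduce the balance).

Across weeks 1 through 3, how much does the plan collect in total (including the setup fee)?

# | Opening | Interest | Payment | Fee | End bal
1 | $732.60 | $3.66 | $258.53 | $60.00 | $477.73
2 | $477.73 | $2.38 | $258.53 | — | $221.58
3 | $221.58 | $1.10 | $222.68 | — | $0.00
Total paid: $799.74

$799.74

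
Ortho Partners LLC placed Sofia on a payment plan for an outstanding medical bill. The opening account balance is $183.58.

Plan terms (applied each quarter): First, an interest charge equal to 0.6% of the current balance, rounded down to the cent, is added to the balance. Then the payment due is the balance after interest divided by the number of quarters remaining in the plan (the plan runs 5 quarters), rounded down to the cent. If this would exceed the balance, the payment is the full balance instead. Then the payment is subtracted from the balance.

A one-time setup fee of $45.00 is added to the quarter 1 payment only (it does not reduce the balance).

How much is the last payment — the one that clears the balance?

$37.82

Quarter 1: opening $183.58; interest $1.10 → $184.68; payment $36.93 (+ $45.00 fee); balance $147.75
Quarter 2: opening $147.75; interest $0.88 → $148.63; payment $37.15; balance $111.48
Quarter 3: opening $111.48; interest $0.66 → $112.14; payment $37.38; balance $74.76
Quarter 4: opening $74.76; interest $0.44 → $75.20; payment $37.60; balance $37.60
Quarter 5: opening $37.60; interest $0.22 → $37.82; payment $37.82; balance $0.00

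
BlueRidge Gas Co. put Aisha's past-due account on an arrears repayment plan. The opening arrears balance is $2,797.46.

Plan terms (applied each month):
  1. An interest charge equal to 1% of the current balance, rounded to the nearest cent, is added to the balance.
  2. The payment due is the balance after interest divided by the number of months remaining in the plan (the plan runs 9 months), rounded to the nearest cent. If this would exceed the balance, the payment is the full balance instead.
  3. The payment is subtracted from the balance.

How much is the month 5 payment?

$326.68

Month 1: opening $2,797.46; interest $27.97 → $2,825.43; payment $313.94; balance $2,511.49
Month 2: opening $2,511.49; interest $25.11 → $2,536.60; payment $317.08; balance $2,219.52
Month 3: opening $2,219.52; interest $22.20 → $2,241.72; payment $320.25; balance $1,921.47
Month 4: opening $1,921.47; interest $19.21 → $1,940.68; payment $323.45; balance $1,617.23
Month 5: opening $1,617.23; interest $16.17 → $1,633.40; payment $326.68; balance $1,306.72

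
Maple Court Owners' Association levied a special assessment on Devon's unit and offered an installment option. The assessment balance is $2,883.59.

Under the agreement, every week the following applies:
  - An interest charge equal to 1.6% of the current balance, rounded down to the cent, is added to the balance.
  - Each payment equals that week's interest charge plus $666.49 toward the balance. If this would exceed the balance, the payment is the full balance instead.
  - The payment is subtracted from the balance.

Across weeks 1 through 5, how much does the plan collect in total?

$3,007.61

Week 1: opening $2,883.59; interest $46.13 → $2,929.72; payment $712.62; balance $2,217.10
Week 2: opening $2,217.10; interest $35.47 → $2,252.57; payment $701.96; balance $1,550.61
Week 3: opening $1,550.61; interest $24.80 → $1,575.41; payment $691.29; balance $884.12
Week 4: opening $884.12; interest $14.14 → $898.26; payment $680.63; balance $217.63
Week 5: opening $217.63; interest $3.48 → $221.11; payment $221.11; balance $0.00
Total paid: $3,007.61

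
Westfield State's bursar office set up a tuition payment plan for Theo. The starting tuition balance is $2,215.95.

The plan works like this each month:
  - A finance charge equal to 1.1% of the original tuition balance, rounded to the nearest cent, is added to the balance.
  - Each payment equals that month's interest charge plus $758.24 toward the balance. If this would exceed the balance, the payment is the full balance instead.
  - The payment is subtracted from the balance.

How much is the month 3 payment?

$723.85

Month 1: opening $2,215.95; interest $24.38 → $2,240.33; payment $782.62; balance $1,457.71
Month 2: opening $1,457.71; interest $24.38 → $1,482.09; payment $782.62; balance $699.47
Month 3: opening $699.47; interest $24.38 → $723.85; payment $723.85; balance $0.00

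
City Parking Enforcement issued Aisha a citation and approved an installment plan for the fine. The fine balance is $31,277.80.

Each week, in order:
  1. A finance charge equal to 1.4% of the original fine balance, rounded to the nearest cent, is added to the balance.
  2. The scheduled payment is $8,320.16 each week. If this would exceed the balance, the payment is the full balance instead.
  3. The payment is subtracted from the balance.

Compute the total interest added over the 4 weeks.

$1,751.56

Week 1: opening $31,277.80; interest $437.89 → $31,715.69; payment $8,320.16; balance $23,395.53
Week 2: opening $23,395.53; interest $437.89 → $23,833.42; payment $8,320.16; balance $15,513.26
Week 3: opening $15,513.26; interest $437.89 → $15,951.15; payment $8,320.16; balance $7,630.99
Week 4: opening $7,630.99; interest $437.89 → $8,068.88; payment $8,068.88; balance $0.00
Total interest: $437.89 + $437.89 + $437.89 + $437.89 = $1,751.56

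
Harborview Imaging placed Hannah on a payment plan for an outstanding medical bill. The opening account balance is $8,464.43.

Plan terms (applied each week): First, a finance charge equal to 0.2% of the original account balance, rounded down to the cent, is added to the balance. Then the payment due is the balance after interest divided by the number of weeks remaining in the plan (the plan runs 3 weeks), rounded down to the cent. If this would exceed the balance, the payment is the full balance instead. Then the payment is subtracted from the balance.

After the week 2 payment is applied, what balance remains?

Week 1: opening $8,464.43; interest $16.92 → $8,481.35; payment $2,827.11; balance $5,654.24
Week 2: opening $5,654.24; interest $16.92 → $5,671.16; payment $2,835.58; balance $2,835.58

$2,835.58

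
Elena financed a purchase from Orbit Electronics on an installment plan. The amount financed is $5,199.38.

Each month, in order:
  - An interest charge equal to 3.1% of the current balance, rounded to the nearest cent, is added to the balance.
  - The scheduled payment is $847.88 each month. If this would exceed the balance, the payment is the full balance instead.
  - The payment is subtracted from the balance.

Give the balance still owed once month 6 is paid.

$746.37

Month 1: opening $5,199.38; interest $161.18 → $5,360.56; payment $847.88; balance $4,512.68
Month 2: opening $4,512.68; interest $139.89 → $4,652.57; payment $847.88; balance $3,804.69
Month 3: opening $3,804.69; interest $117.95 → $3,922.64; payment $847.88; balance $3,074.76
Month 4: opening $3,074.76; interest $95.32 → $3,170.08; payment $847.88; balance $2,322.20
Month 5: opening $2,322.20; interest $71.99 → $2,394.19; payment $847.88; balance $1,546.31
Month 6: opening $1,546.31; interest $47.94 → $1,594.25; payment $847.88; balance $746.37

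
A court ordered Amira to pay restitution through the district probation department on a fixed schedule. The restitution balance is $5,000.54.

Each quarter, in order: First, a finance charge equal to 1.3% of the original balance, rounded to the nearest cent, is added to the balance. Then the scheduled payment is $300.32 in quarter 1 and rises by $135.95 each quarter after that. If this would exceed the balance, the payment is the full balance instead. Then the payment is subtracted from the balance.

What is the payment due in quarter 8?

Quarter 1: opening $5,000.54; interest $65.01 → $5,065.55; payment $300.32; balance $4,765.23
Quarter 2: opening $4,765.23; interest $65.01 → $4,830.24; payment $436.27; balance $4,393.97
Quarter 3: opening $4,393.97; interest $65.01 → $4,458.98; payment $572.22; balance $3,886.76
Quarter 4: opening $3,886.76; interest $65.01 → $3,951.77; payment $708.17; balance $3,243.60
Quarter 5: opening $3,243.60; interest $65.01 → $3,308.61; payment $844.12; balance $2,464.49
Quarter 6: opening $2,464.49; interest $65.01 → $2,529.50; payment $980.07; balance $1,549.43
Quarter 7: opening $1,549.43; interest $65.01 → $1,614.44; payment $1,116.02; balance $498.42
Quarter 8: opening $498.42; interest $65.01 → $563.43; payment $563.43; balance $0.00

$563.43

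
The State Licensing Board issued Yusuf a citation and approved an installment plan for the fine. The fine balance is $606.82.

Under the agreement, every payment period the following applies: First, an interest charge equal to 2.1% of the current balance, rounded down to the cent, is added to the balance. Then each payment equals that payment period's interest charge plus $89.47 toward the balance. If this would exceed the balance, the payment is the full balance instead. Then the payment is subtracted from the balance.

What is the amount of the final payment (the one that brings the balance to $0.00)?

$71.47

Payment period 1: opening $606.82; interest $12.74 → $619.56; payment $102.21; balance $517.35
Payment period 2: opening $517.35; interest $10.86 → $528.21; payment $100.33; balance $427.88
Payment period 3: opening $427.88; interest $8.98 → $436.86; payment $98.45; balance $338.41
Payment period 4: opening $338.41; interest $7.10 → $345.51; payment $96.57; balance $248.94
Payment period 5: opening $248.94; interest $5.22 → $254.16; payment $94.69; balance $159.47
Payment period 6: opening $159.47; interest $3.34 → $162.81; payment $92.81; balance $70.00
Payment period 7: opening $70.00; interest $1.47 → $71.47; payment $71.47; balance $0.00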